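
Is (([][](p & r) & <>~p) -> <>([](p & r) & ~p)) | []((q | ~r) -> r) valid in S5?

Tableau for the negation ~((([][](p & r) & <>~p) -> <>([](p & r) & ~p)) | []((q | ~r) -> r)):
1. ~((([][](p & r) & <>~p) -> <>([](p & r) & ~p)) | []((q | ~r) -> r)), 0
2. ~(([][](p & r) & <>~p) -> <>([](p & r) & ~p)), 0
3. ~[]((q | ~r) -> r), 0
4. [][](p & r) & <>~p, 0
5. ~<>([](p & r) & ~p), 0
6. [][](p & r), 0
7. <>~p, 0
8. ~([](p & r) & ~p), 0
9. [](p & r), 0
10. p & r, 0
11. p, 0
12. r, 0
13. ~((q | ~r) -> r), 1
14. q | ~r, 1
15. ~r, 1
16. ~([](p & r) & ~p), 1
17. [](p & r), 1
18. p & r, 1
19. p, 1
20. r, 1
Accessibility: 0R0, 0R1, 1R0, 1R1
Branch closes: r and ~r both at 1.
All branches of the negation close; one closing branch shown above.

Yes, valid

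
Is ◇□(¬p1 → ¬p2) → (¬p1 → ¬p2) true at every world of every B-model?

Valid in B

Tableau for the negation ¬(◇□(¬p1 → ¬p2) → (¬p1 → ¬p2)):
1. ¬(◇□(¬p1 → ¬p2) → (¬p1 → ¬p2)), w0
2. ◇□(¬p1 → ¬p2), w0
3. ¬(¬p1 → ¬p2), w0
4. ¬p1, w0
5. p2, w0
6. □(¬p1 → ¬p2), w1
7. ¬p1 → ¬p2, w0
8. ¬p1 → ¬p2, w1
9. ¬p2, w0
Accessibility: w0Rw0, w0Rw1, w1Rw0, w1Rw1
Branch closes: p2 and ¬p2 both at w0.
Every branch of the negation's tableau closes; the branch above is one of them.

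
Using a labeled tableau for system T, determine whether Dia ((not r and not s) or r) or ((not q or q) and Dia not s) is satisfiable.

1. Dia ((not r and not s) or r) or ((not q or q) and Dia not s), u
2. (not q or q) and Dia not s, u
3. not q or q, u
4. Dia not s, u
5. q, u
6. not s, v
Accessibility: uRu, uRv, vRv

Satisfiable (open branch found)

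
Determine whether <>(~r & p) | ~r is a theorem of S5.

Tableau for the negation ~(<>(~r & p) | ~r):
1. ~(<>(~r & p) | ~r), 0
2. ~<>(~r & p), 0
3. r, 0
4. ~(~r & p), 0
5. ~p, 0
Accessibility: 0R0
The negation has an open branch (countermodel exists).

No, not valid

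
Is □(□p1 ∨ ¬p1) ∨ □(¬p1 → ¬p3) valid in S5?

Tableau for the negation ¬(□(□p1 ∨ ¬p1) ∨ □(¬p1 → ¬p3)):
1. ¬(□(□p1 ∨ ¬p1) ∨ □(¬p1 → ¬p3)), w0
2. ¬□(□p1 ∨ ¬p1), w0   [¬∨-rule on 1]
3. ¬□(¬p1 → ¬p3), w0   [¬∨-rule on 1]
4. ¬(□p1 ∨ ¬p1), w1   [¬□-rule on 2: fresh world w1, w0Rw1]
5. ¬□p1, w1   [¬∨-rule on 4]
6. p1, w1   [¬∨-rule on 4]
7. ¬(¬p1 → ¬p3), w2   [¬□-rule on 3: fresh world w2, w0Rw2]
8. ¬p1, w2   [¬→-rule on 7]
9. p3, w2   [¬→-rule on 7]
10. ¬p1, w3   [¬□-rule on 5: fresh world w3, w1Rw3]
Accessibility: w0Rw0, w0Rw1, w0Rw2, w0Rw3, w1Rw0, w1Rw1, w1Rw2, w1Rw3, w2Rw0, w2Rw1, w2Rw2, w2Rw3, w3Rw0, w3Rw1, w3Rw2, w3Rw3
The negation has an open branch (countermodel exists).

Not valid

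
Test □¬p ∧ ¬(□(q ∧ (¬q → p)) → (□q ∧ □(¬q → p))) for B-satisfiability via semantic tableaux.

Unsatisfiable

1. □¬p ∧ ¬(□(q ∧ (¬q → p)) → (□q ∧ □(¬q → p))), u
2. □¬p, u
3. ¬(□(q ∧ (¬q → p)) → (□q ∧ □(¬q → p))), u
4. □(q ∧ (¬q → p)), u
5. ¬(□q ∧ □(¬q → p)), u
6. ¬p, u
7. q ∧ (¬q → p), u
8. q, u
9. ¬q → p, u
10. ¬□(¬q → p), u
11. ¬(¬q → p), v
12. ¬q, v
13. ¬p, v
14. q ∧ (¬q → p), v
15. q, v
16. ¬q → p, v
Accessibility: uRu, uRv, vRu, vRv
Branch closes: q and ¬q both at v.
Every branch closes; the branch above is one of them.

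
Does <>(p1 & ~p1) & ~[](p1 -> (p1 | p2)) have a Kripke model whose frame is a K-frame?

1. <>(p1 & ~p1) & ~[](p1 -> (p1 | p2)), w0
2. <>(p1 & ~p1), w0
3. ~[](p1 -> (p1 | p2)), w0
4. p1 & ~p1, w1
5. p1, w1
6. ~p1, w1
Accessibility: w0Rw1
Branch closes: p1 and ~p1 both at w1.
All branches of the tableau close; one closing branch shown above.

Unsatisfiable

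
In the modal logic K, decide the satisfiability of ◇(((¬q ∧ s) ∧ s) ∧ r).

1. ◇(((¬q ∧ s) ∧ s) ∧ r), u
2. ((¬q ∧ s) ∧ s) ∧ r, v   [◇-rule on 1: fresh world v, uRv]
3. (¬q ∧ s) ∧ s, v   [∧-rule on 2]
4. r, v   [∧-rule on 2]
5. ¬q ∧ s, v   [∧-rule on 3]
6. s, v   [∧-rule on 3]
7. ¬q, v   [∧-rule on 5]
Accessibility: uRv

Satisfiable (open branch found)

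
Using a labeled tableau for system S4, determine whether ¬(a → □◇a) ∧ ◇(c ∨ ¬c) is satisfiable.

Satisfiable

1. ¬(a → □◇a) ∧ ◇(c ∨ ¬c), u
2. ¬(a → □◇a), u   [∧-rule on 1]
3. ◇(c ∨ ¬c), u   [∧-rule on 1]
4. a, u   [¬→-rule on 2]
5. ¬□◇a, u   [¬→-rule on 2]
6. c ∨ ¬c, v   [◇-rule on 3: fresh world v, uRv]
7. ¬c, v   [∨-rule on 6 (branches; this branch)]
8. ¬◇a, w   [¬□-rule on 5: fresh world w, uRw]
9. ¬a, w   [¬◇-rule on 8 via wRw]
Accessibility: uRu, uRv, uRw, vRv, wRw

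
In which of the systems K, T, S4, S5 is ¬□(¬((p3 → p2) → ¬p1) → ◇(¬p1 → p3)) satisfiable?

K

K-tableau for the formula:
1. ¬□(¬((p3 → p2) → ¬p1) → ◇(¬p1 → p3)), w0
2. ¬(¬((p3 → p2) → ¬p1) → ◇(¬p1 → p3)), w1
3. ¬((p3 → p2) → ¬p1), w1
4. ¬◇(¬p1 → p3), w1
5. p3 → p2, w1
6. p1, w1
7. p2, w1
Accessibility: w0Rw1
Complete open branch: satisfiable in K.
T-tableau for the formula:
1. ¬□(¬((p3 → p2) → ¬p1) → ◇(¬p1 → p3)), w0
2. ¬(¬((p3 → p2) → ¬p1) → ◇(¬p1 → p3)), w1
3. ¬((p3 → p2) → ¬p1), w1
4. ¬◇(¬p1 → p3), w1
5. p3 → p2, w1
6. p1, w1
7. ¬(¬p1 → p3), w1
8. ¬p1, w1
9. ¬p3, w1
Accessibility: w0Rw0, w0Rw1, w1Rw1
Branch closes: p1 and ¬p1 both at w1.
Every branch closes (one shown): unsatisfiable in T, hence also in S4, S5 (every S4/S5-frame is a T-frame).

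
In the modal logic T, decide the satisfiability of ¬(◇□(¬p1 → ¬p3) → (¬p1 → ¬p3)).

1. ¬(◇□(¬p1 → ¬p3) → (¬p1 → ¬p3)), u
2. ◇□(¬p1 → ¬p3), u   [¬→-rule on 1]
3. ¬(¬p1 → ¬p3), u   [¬→-rule on 1]
4. ¬p1, u   [¬→-rule on 3]
5. p3, u   [¬→-rule on 3]
6. □(¬p1 → ¬p3), v   [◇-rule on 2: fresh world v, uRv]
7. ¬p1 → ¬p3, v   [□-rule on 6 via vRv]
8. ¬p3, v   [→-rule on 7 (branches; this branch)]
Accessibility: uRu, uRv, vRv

Satisfiable (open branch found)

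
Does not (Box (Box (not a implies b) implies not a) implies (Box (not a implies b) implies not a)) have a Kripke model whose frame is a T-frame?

1. not (Box (Box (not a implies b) implies not a) implies (Box (not a implies b) implies not a)), w0
2. Box (Box (not a implies b) implies not a), w0
3. not (Box (not a implies b) implies not a), w0
4. Box (not a implies b), w0
5. a, w0
6. Box (not a implies b) implies not a, w0
7. not a implies b, w0
8. not Box (not a implies b), w0
9. b, w0
10. not (not a implies b), w1
11. not a, w1
12. not b, w1
13. Box (not a implies b) implies not a, w1
14. not a implies b, w1
15. b, w1
Accessibility: w0Rw0, w0Rw1, w1Rw1
Branch closes: b and not b both at w1.
(One branch shown.) All branches close.

Unsatisfiable (every branch closes)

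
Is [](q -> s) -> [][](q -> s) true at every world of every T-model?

Tableau for the negation ~([](q -> s) -> [][](q -> s)):
1. ~([](q -> s) -> [][](q -> s)), u
2. [](q -> s), u
3. ~[][](q -> s), u
4. q -> s, u
5. s, u
6. ~[](q -> s), v
7. q -> s, v
8. s, v
9. ~(q -> s), w
10. q, w
11. ~s, w
Accessibility: uRu, uRv, vRv, vRw, wRw
The negation has an open branch (countermodel exists).

Not valid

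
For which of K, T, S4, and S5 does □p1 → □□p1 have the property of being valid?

S4-tableau for the negation ¬(□p1 → □□p1):
1. ¬(□p1 → □□p1), 0
2. □p1, 0
3. ¬□□p1, 0
4. p1, 0
5. ¬□p1, 1
6. p1, 1
7. ¬p1, 2
8. p1, 2
Accessibility: 0R0, 0R1, 0R2, 1R1, 1R2, 2R2
Branch closes: p1 and ¬p1 both at 2.
Every branch closes (one shown): valid in S4, hence also in S5 (every theorem of S4 is a theorem of S5).
T-tableau for the negation ¬(□p1 → □□p1):
1. ¬(□p1 → □□p1), 0
2. □p1, 0
3. ¬□□p1, 0
4. p1, 0
5. ¬□p1, 1
6. p1, 1
7. ¬p1, 2
Accessibility: 0R0, 0R1, 1R1, 1R2, 2R2
Complete open branch: countermodel on a T-frame, so not valid in T, nor in K (the same frame is also a K-frame).

S4, S5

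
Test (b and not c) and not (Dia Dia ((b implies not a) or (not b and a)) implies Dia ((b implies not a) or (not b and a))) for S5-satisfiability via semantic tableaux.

1. (b and not c) and not (Dia Dia ((b implies not a) or (not b and a)) implies Dia ((b implies not a) or (not b and a))), w0
2. b and not c, w0
3. not (Dia Dia ((b implies not a) or (not b and a)) implies Dia ((b implies not a) or (not b and a))), w0
4. b, w0
5. not c, w0
6. Dia Dia ((b implies not a) or (not b and a)), w0
7. not Dia ((b implies not a) or (not b and a)), w0
8. not ((b implies not a) or (not b and a)), w0
9. not (b implies not a), w0
10. not (not b and a), w0
11. a, w0
12. Dia ((b implies not a) or (not b and a)), w1
13. not ((b implies not a) or (not b and a)), w1
14. not (b implies not a), w1
15. not (not b and a), w1
16. b, w1
17. a, w1
18. (b implies not a) or (not b and a), w2
19. not ((b implies not a) or (not b and a)), w2
20. not (b implies not a), w2
21. not (not b and a), w2
22. b, w2
23. a, w2
24. b implies not a, w2
25. not a, w2
Accessibility: w0Rw0, w0Rw1, w0Rw2, w1Rw0, w1Rw1, w1Rw2, w2Rw0, w2Rw1, w2Rw2
Branch closes: a and not a both at w2.
(One branch shown.) All branches close.

Unsatisfiable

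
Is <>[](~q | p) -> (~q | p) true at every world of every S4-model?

Tableau for the negation ~(<>[](~q | p) -> (~q | p)):
1. ~(<>[](~q | p) -> (~q | p)), 0
2. <>[](~q | p), 0
3. ~(~q | p), 0
4. q, 0
5. ~p, 0
6. [](~q | p), 1
7. ~q | p, 1
8. p, 1
Accessibility: 0R0, 0R1, 1R1
The negation has an open branch (countermodel exists).

No, not valid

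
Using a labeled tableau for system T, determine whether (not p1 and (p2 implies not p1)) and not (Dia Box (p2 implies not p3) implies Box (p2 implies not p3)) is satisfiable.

Satisfiable (open branch found)

1. (not p1 and (p2 implies not p1)) and not (Dia Box (p2 implies not p3) implies Box (p2 implies not p3)), u
2. not p1 and (p2 implies not p1), u   [and-rule on 1]
3. not (Dia Box (p2 implies not p3) implies Box (p2 implies not p3)), u   [and-rule on 1]
4. not p1, u   [and-rule on 2]
5. p2 implies not p1, u   [and-rule on 2]
6. Dia Box (p2 implies not p3), u   [neg-implies-rule on 3]
7. not Box (p2 implies not p3), u   [neg-implies-rule on 3]
8. Box (p2 implies not p3), v   [Dia-rule on 6: fresh world v, uRv]
9. p2 implies not p3, v   [Box-rule on 8 via vRv]
10. not p3, v   [implies-rule on 9 (branches; this branch)]
11. not (p2 implies not p3), w   [neg-Box-rule on 7: fresh world w, uRw]
12. p2, w   [neg-implies-rule on 11]
13. p3, w   [neg-implies-rule on 11]
Accessibility: uRu, uRv, uRw, vRv, wRw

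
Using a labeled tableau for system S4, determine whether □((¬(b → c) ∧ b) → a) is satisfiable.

Yes, satisfiable

1. □((¬(b → c) ∧ b) → a), 0
2. (¬(b → c) ∧ b) → a, 0
3. a, 0
Accessibility: 0R0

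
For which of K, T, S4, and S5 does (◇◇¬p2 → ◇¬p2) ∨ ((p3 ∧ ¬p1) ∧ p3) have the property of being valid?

S4, S5

S4-tableau for the negation ¬((◇◇¬p2 → ◇¬p2) ∨ ((p3 ∧ ¬p1) ∧ p3)):
1. ¬((◇◇¬p2 → ◇¬p2) ∨ ((p3 ∧ ¬p1) ∧ p3)), u
2. ¬(◇◇¬p2 → ◇¬p2), u
3. ¬((p3 ∧ ¬p1) ∧ p3), u
4. ◇◇¬p2, u
5. ¬◇¬p2, u
6. p2, u
7. ¬(p3 ∧ ¬p1), u
8. p1, u
9. ◇¬p2, v
10. p2, v
11. ¬p2, w
12. p2, w
Accessibility: uRu, uRv, uRw, vRv, vRw, wRw
Branch closes: p2 and ¬p2 both at w.
Every branch closes (one shown): valid in S4, hence also in S5 (every theorem of S4 is a theorem of S5).
T-tableau for the negation ¬((◇◇¬p2 → ◇¬p2) ∨ ((p3 ∧ ¬p1) ∧ p3)):
1. ¬((◇◇¬p2 → ◇¬p2) ∨ ((p3 ∧ ¬p1) ∧ p3)), u
2. ¬(◇◇¬p2 → ◇¬p2), u
3. ¬((p3 ∧ ¬p1) ∧ p3), u
4. ◇◇¬p2, u
5. ¬◇¬p2, u
6. p2, u
7. ¬p3, u
8. ◇¬p2, v
9. p2, v
10. ¬p2, w
Accessibility: uRu, uRv, vRv, vRw, wRw
Complete open branch: countermodel on a T-frame, so not valid in T, nor in K (the same frame is also a K-frame).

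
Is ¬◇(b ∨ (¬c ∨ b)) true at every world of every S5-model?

Tableau for the negation ◇(b ∨ (¬c ∨ b)):
1. ◇(b ∨ (¬c ∨ b)), u
2. b ∨ (¬c ∨ b), v
3. ¬c ∨ b, v
4. b, v
Accessibility: uRu, uRv, vRu, vRv
The negation has an open branch (countermodel exists).

No, not valid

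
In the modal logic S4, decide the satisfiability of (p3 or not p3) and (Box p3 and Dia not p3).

1. (p3 or not p3) and (Box p3 and Dia not p3), u
2. p3 or not p3, u
3. Box p3 and Dia not p3, u
4. Box p3, u
5. Dia not p3, u
6. p3, u
7. not p3, v
8. p3, v
Accessibility: uRu, uRv, vRv
Branch closes: p3 and not p3 both at v.
All branches of the tableau close; one closing branch shown above.

No, unsatisfiable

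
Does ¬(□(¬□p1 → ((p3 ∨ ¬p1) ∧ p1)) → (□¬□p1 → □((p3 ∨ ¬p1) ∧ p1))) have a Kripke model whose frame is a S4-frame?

Unsatisfiable (every branch closes)

1. ¬(□(¬□p1 → ((p3 ∨ ¬p1) ∧ p1)) → (□¬□p1 → □((p3 ∨ ¬p1) ∧ p1))), u
2. □(¬□p1 → ((p3 ∨ ¬p1) ∧ p1)), u
3. ¬(□¬□p1 → □((p3 ∨ ¬p1) ∧ p1)), u
4. □¬□p1, u
5. ¬□((p3 ∨ ¬p1) ∧ p1), u
6. ¬□p1 → ((p3 ∨ ¬p1) ∧ p1), u
7. ¬□p1, u
8. (p3 ∨ ¬p1) ∧ p1, u
9. p3 ∨ ¬p1, u
10. p1, u
11. p3, u
12. ¬((p3 ∨ ¬p1) ∧ p1), v
13. ¬□p1 → ((p3 ∨ ¬p1) ∧ p1), v
14. ¬□p1, v
15. ¬(p3 ∨ ¬p1), v
16. ¬p3, v
17. p1, v
18. □p1, v
19. ¬p1, w
20. ¬□p1 → ((p3 ∨ ¬p1) ∧ p1), w
21. ¬□p1, w
22. (p3 ∨ ¬p1) ∧ p1, w
23. p3 ∨ ¬p1, w
24. p1, w
Accessibility: uRu, uRv, uRw, vRv, wRw
Branch closes: p1 and ¬p1 both at w.
All branches of the tableau close; one closing branch shown above.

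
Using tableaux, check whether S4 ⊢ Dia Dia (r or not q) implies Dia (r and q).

Invalid (countermodel exists)

Tableau for the negation not (Dia Dia (r or not q) implies Dia (r and q)):
1. not (Dia Dia (r or not q) implies Dia (r and q)), 0
2. Dia Dia (r or not q), 0   [neg-implies-rule on 1]
3. not Dia (r and q), 0   [neg-implies-rule on 1]
4. not (r and q), 0   [neg-Dia-rule on 3 via 0R0]
5. not q, 0   [neg-and-rule on 4 (branches; this branch)]
6. Dia (r or not q), 1   [Dia-rule on 2: fresh world 1, 0R1]
7. not (r and q), 1   [neg-Dia-rule on 3 via 0R1]
8. not q, 1   [neg-and-rule on 7 (branches; this branch)]
9. r or not q, 2   [Dia-rule on 6: fresh world 2, 1R2]
10. not (r and q), 2   [neg-Dia-rule on 3 via 0R2]
11. not q, 2   [or-rule on 9 (branches; this branch)]
Accessibility: 0R0, 0R1, 0R2, 1R1, 1R2, 2R2
The negation has an open branch (countermodel exists).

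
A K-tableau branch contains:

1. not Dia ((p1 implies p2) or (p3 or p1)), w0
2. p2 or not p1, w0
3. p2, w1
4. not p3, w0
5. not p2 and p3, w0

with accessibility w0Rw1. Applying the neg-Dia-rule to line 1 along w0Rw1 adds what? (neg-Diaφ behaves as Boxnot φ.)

neg-Diaφ behaves as Boxnot φ: propagate the negated body to each accessible world.

not ((p1 implies p2) or (p3 or p1)), w1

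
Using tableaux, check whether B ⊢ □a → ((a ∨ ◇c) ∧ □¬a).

Tableau for the negation ¬(□a → ((a ∨ ◇c) ∧ □¬a)):
1. ¬(□a → ((a ∨ ◇c) ∧ □¬a)), u
2. □a, u
3. ¬((a ∨ ◇c) ∧ □¬a), u
4. a, u
5. ¬□¬a, u
6. a, v
Accessibility: uRu, uRv, vRu, vRv
The negation has an open branch (countermodel exists).

No, not valid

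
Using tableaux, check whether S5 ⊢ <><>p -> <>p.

Tableau for the negation ~(<><>p -> <>p):
1. ~(<><>p -> <>p), u
2. <><>p, u
3. ~<>p, u
4. ~p, u
5. <>p, v
6. ~p, v
7. p, w
8. ~p, w
Accessibility: uRu, uRv, uRw, vRu, vRv, vRw, wRu, wRv, wRw
Branch closes: p and ~p both at w.
All branches of the negation close; one closing branch shown above.

Valid in S5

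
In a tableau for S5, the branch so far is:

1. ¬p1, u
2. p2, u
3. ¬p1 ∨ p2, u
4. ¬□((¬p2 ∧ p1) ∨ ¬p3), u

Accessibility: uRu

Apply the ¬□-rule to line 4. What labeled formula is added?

a fresh world v with uRv, and ¬((¬p2 ∧ p1) ∨ ¬p3) at v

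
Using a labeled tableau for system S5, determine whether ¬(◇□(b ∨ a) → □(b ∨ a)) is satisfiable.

Unsatisfiable (every branch closes)

1. ¬(◇□(b ∨ a) → □(b ∨ a)), 0
2. ◇□(b ∨ a), 0
3. ¬□(b ∨ a), 0
4. □(b ∨ a), 1
5. b ∨ a, 0
6. b ∨ a, 1
7. a, 0
8. a, 1
9. ¬(b ∨ a), 2
10. ¬b, 2
11. ¬a, 2
12. b ∨ a, 2
13. a, 2
Accessibility: 0R0, 0R1, 0R2, 1R0, 1R1, 1R2, 2R0, 2R1, 2R2
Branch closes: a and ¬a both at 2.
(One branch shown.) All branches close.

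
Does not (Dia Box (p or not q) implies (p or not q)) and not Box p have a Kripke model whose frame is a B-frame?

1. not (Dia Box (p or not q) implies (p or not q)) and not Box p, w0
2. not (Dia Box (p or not q) implies (p or not q)), w0
3. not Box p, w0
4. Dia Box (p or not q), w0
5. not (p or not q), w0
6. not p, w0
7. q, w0
8. not p, w1
9. Box (p or not q), w2
10. p or not q, w0
11. p or not q, w2
12. not q, w0
Accessibility: w0Rw0, w0Rw1, w0Rw2, w1Rw0, w1Rw1, w2Rw0, w2Rw2
Branch closes: q and not q both at w0.
All branches of the tableau close; one closing branch shown above.

Unsatisfiable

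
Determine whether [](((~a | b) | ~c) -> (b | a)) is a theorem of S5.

Not valid

Tableau for the negation ~[](((~a | b) | ~c) -> (b | a)):
1. ~[](((~a | b) | ~c) -> (b | a)), u
2. ~(((~a | b) | ~c) -> (b | a)), v
3. (~a | b) | ~c, v
4. ~(b | a), v
5. ~b, v
6. ~a, v
7. ~c, v
Accessibility: uRu, uRv, vRu, vRv
The negation has an open branch (countermodel exists).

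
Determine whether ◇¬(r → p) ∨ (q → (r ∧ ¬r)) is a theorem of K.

Not valid

Tableau for the negation ¬(◇¬(r → p) ∨ (q → (r ∧ ¬r))):
1. ¬(◇¬(r → p) ∨ (q → (r ∧ ¬r))), u
2. ¬◇¬(r → p), u
3. ¬(q → (r ∧ ¬r)), u
4. q, u
5. ¬(r ∧ ¬r), u
6. r, u
The negation has an open branch (countermodel exists).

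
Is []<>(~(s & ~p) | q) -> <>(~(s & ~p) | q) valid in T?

Yes, valid

Tableau for the negation ~([]<>(~(s & ~p) | q) -> <>(~(s & ~p) | q)):
1. ~([]<>(~(s & ~p) | q) -> <>(~(s & ~p) | q)), u
2. []<>(~(s & ~p) | q), u
3. ~<>(~(s & ~p) | q), u
4. <>(~(s & ~p) | q), u
5. ~(~(s & ~p) | q), u
6. s & ~p, u
7. ~q, u
8. s, u
9. ~p, u
10. ~(s & ~p) | q, v
11. <>(~(s & ~p) | q), v
12. ~(~(s & ~p) | q), v
13. s & ~p, v
14. ~q, v
15. s, v
16. ~p, v
17. ~(s & ~p), v
18. p, v
Accessibility: uRu, uRv, vRv
Branch closes: p and ~p both at v.
Every branch of the negation's tableau closes; the branch above is one of them.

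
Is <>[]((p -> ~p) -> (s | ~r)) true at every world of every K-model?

Tableau for the negation ~<>[]((p -> ~p) -> (s | ~r)):
1. ~<>[]((p -> ~p) -> (s | ~r)), w0
The negation has an open branch (countermodel exists).

Invalid (countermodel exists)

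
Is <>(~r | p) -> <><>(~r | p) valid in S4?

Tableau for the negation ~(<>(~r | p) -> <><>(~r | p)):
1. ~(<>(~r | p) -> <><>(~r | p)), w0
2. <>(~r | p), w0
3. ~<><>(~r | p), w0
4. ~<>(~r | p), w0
5. ~(~r | p), w0
6. r, w0
7. ~p, w0
8. ~r | p, w1
9. ~<>(~r | p), w1
10. ~(~r | p), w1
11. r, w1
12. ~p, w1
13. p, w1
Accessibility: w0Rw0, w0Rw1, w1Rw1
Branch closes: p and ~p both at w1.
Every branch of the negation's tableau closes; the branch above is one of them.

Valid in S4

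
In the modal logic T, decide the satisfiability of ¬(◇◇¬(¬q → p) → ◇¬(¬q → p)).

1. ¬(◇◇¬(¬q → p) → ◇¬(¬q → p)), 0
2. ◇◇¬(¬q → p), 0
3. ¬◇¬(¬q → p), 0
4. ¬q → p, 0
5. p, 0
6. ◇¬(¬q → p), 1
7. ¬q → p, 1
8. p, 1
9. ¬(¬q → p), 2
10. ¬q, 2
11. ¬p, 2
Accessibility: 0R0, 0R1, 1R1, 1R2, 2R2

Satisfiable (open branch found)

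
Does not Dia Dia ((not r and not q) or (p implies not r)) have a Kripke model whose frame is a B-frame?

Yes, satisfiable

1. not Dia Dia ((not r and not q) or (p implies not r)), u
2. not Dia ((not r and not q) or (p implies not r)), u
3. not ((not r and not q) or (p implies not r)), u
4. not (not r and not q), u
5. not (p implies not r), u
6. p, u
7. r, u
8. q, u
Accessibility: uRu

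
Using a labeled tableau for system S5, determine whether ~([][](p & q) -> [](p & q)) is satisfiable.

Unsatisfiable (every branch closes)

1. ~([][](p & q) -> [](p & q)), w0
2. [][](p & q), w0   [~->-rule on 1]
3. ~[](p & q), w0   [~->-rule on 1]
4. [](p & q), w0   [[]-rule on 2 via w0Rw0]
5. p & q, w0   [[]-rule on 4 via w0Rw0]
6. p, w0   [&-rule on 5]
7. q, w0   [&-rule on 5]
8. ~(p & q), w1   [~[]-rule on 3: fresh world w1, w0Rw1]
9. [](p & q), w1   [[]-rule on 2 via w0Rw1]
10. p & q, w1   [[]-rule on 4 via w0Rw1]
11. p, w1   [&-rule on 10]
12. q, w1   [&-rule on 10]
13. ~q, w1   [~&-rule on 8 (branches; this branch)]
Accessibility: w0Rw0, w0Rw1, w1Rw0, w1Rw1
Branch closes: q and ~q both at w1.
Every branch closes; the branch above is one of them.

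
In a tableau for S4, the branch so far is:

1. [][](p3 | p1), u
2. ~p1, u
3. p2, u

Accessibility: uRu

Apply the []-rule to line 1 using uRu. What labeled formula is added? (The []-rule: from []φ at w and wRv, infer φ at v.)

[](p3 | p1), u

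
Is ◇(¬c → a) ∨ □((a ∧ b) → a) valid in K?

Tableau for the negation ¬(◇(¬c → a) ∨ □((a ∧ b) → a)):
1. ¬(◇(¬c → a) ∨ □((a ∧ b) → a)), u
2. ¬◇(¬c → a), u
3. ¬□((a ∧ b) → a), u
4. ¬((a ∧ b) → a), v
5. a ∧ b, v
6. ¬a, v
7. a, v
8. b, v
Accessibility: uRv
Branch closes: a and ¬a both at v.
Every branch of the negation's tableau closes; the branch above is one of them.

Valid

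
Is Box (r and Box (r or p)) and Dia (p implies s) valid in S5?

Tableau for the negation not (Box (r and Box (r or p)) and Dia (p implies s)):
1. not (Box (r and Box (r or p)) and Dia (p implies s)), w0
2. not Dia (p implies s), w0   [neg-and-rule on 1 (branches; this branch)]
3. not (p implies s), w0   [neg-Dia-rule on 2 via w0Rw0]
4. p, w0   [neg-implies-rule on 3]
5. not s, w0   [neg-implies-rule on 3]
Accessibility: w0Rw0
The negation has an open branch (countermodel exists).

Invalid (countermodel exists)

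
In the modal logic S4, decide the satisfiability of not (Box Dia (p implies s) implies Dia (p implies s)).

1. not (Box Dia (p implies s) implies Dia (p implies s)), 0
2. Box Dia (p implies s), 0   [neg-implies-rule on 1]
3. not Dia (p implies s), 0   [neg-implies-rule on 1]
4. Dia (p implies s), 0   [Box-rule on 2 via 0R0]
5. not (p implies s), 0   [neg-Dia-rule on 3 via 0R0]
6. p, 0   [neg-implies-rule on 5]
7. not s, 0   [neg-implies-rule on 5]
8. p implies s, 1   [Dia-rule on 4: fresh world 1, 0R1]
9. Dia (p implies s), 1   [Box-rule on 2 via 0R1]
10. not (p implies s), 1   [neg-Dia-rule on 3 via 0R1]
11. p, 1   [neg-implies-rule on 10]
12. not s, 1   [neg-implies-rule on 10]
13. s, 1   [implies-rule on 8 (branches; this branch)]
Accessibility: 0R0, 0R1, 1R1
Branch closes: s and not s both at 1.
All branches of the tableau close; one closing branch shown above.

Unsatisfiable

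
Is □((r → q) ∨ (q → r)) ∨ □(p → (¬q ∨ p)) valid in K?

Valid in K

Tableau for the negation ¬(□((r → q) ∨ (q → r)) ∨ □(p → (¬q ∨ p))):
1. ¬(□((r → q) ∨ (q → r)) ∨ □(p → (¬q ∨ p))), w0
2. ¬□((r → q) ∨ (q → r)), w0   [¬∨-rule on 1]
3. ¬□(p → (¬q ∨ p)), w0   [¬∨-rule on 1]
4. ¬((r → q) ∨ (q → r)), w1   [¬□-rule on 2: fresh world w1, w0Rw1]
5. ¬(r → q), w1   [¬∨-rule on 4]
6. ¬(q → r), w1   [¬∨-rule on 4]
7. r, w1   [¬→-rule on 5]
8. ¬q, w1   [¬→-rule on 5]
9. q, w1   [¬→-rule on 6]
10. ¬r, w1   [¬→-rule on 6]
Accessibility: w0Rw1
Branch closes: q and ¬q both at w1.
All branches of the negation close; one closing branch shown above.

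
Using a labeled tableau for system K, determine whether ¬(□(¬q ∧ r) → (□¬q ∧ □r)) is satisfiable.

1. ¬(□(¬q ∧ r) → (□¬q ∧ □r)), w0
2. □(¬q ∧ r), w0
3. ¬(□¬q ∧ □r), w0
4. ¬□r, w0
5. ¬r, w1
6. ¬q ∧ r, w1
7. ¬q, w1
8. r, w1
Accessibility: w0Rw1
Branch closes: r and ¬r both at w1.
Every branch closes; the branch above is one of them.

Unsatisfiable (every branch closes)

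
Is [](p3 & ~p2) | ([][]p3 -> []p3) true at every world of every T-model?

Yes, valid

Tableau for the negation ~([](p3 & ~p2) | ([][]p3 -> []p3)):
1. ~([](p3 & ~p2) | ([][]p3 -> []p3)), u
2. ~[](p3 & ~p2), u
3. ~([][]p3 -> []p3), u
4. [][]p3, u
5. ~[]p3, u
6. []p3, u
7. p3, u
8. ~(p3 & ~p2), v
9. []p3, v
10. p3, v
11. p2, v
12. ~p3, w
13. []p3, w
14. p3, w
Accessibility: uRu, uRv, uRw, vRv, wRw
Branch closes: p3 and ~p3 both at w.
All branches of the negation close; one closing branch shown above.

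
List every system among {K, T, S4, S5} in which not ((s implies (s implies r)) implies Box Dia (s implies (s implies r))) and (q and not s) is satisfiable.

S5-tableau for the formula:
1. not ((s implies (s implies r)) implies Box Dia (s implies (s implies r))) and (q and not s), u
2. not ((s implies (s implies r)) implies Box Dia (s implies (s implies r))), u
3. q and not s, u
4. s implies (s implies r), u
5. not Box Dia (s implies (s implies r)), u
6. q, u
7. not s, u
8. s implies r, u
9. r, u
10. not Dia (s implies (s implies r)), v
11. not (s implies (s implies r)), u
12. s, u
13. not (s implies r), u
Accessibility: uRu, uRv, vRu, vRv
Branch closes: s and not s both at u.
Every branch closes (one shown): unsatisfiable in S5.
S4-tableau for the formula:
1. not ((s implies (s implies r)) implies Box Dia (s implies (s implies r))) and (q and not s), u
2. not ((s implies (s implies r)) implies Box Dia (s implies (s implies r))), u
3. q and not s, u
4. s implies (s implies r), u
5. not Box Dia (s implies (s implies r)), u
6. q, u
7. not s, u
8. s implies r, u
9. r, u
10. not Dia (s implies (s implies r)), v
11. not (s implies (s implies r)), v
12. s, v
13. not (s implies r), v
14. not r, v
Accessibility: uRu, uRv, vRv
Complete open branch: satisfiable in S4, hence also in K, T (this S4-model is also a K-model and a T-model).

K, T, S4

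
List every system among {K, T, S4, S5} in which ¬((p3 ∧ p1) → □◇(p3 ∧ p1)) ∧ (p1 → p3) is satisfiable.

S5-tableau for the formula:
1. ¬((p3 ∧ p1) → □◇(p3 ∧ p1)) ∧ (p1 → p3), u
2. ¬((p3 ∧ p1) → □◇(p3 ∧ p1)), u   [∧-rule on 1]
3. p1 → p3, u   [∧-rule on 1]
4. p3 ∧ p1, u   [¬→-rule on 2]
5. ¬□◇(p3 ∧ p1), u   [¬→-rule on 2]
6. p3, u   [∧-rule on 4]
7. p1, u   [∧-rule on 4]
8. ¬◇(p3 ∧ p1), v   [¬□-rule on 5: fresh world v, uRv]
9. ¬(p3 ∧ p1), u   [¬◇-rule on 8 via vRu]
10. ¬(p3 ∧ p1), v   [¬◇-rule on 8 via vRv]
11. ¬p1, u   [¬∧-rule on 9 (branches; this branch)]
Accessibility: uRu, uRv, vRu, vRv
Branch closes: p1 and ¬p1 both at u.
Every branch closes (one shown): unsatisfiable in S5.
S4-tableau for the formula:
1. ¬((p3 ∧ p1) → □◇(p3 ∧ p1)) ∧ (p1 → p3), u
2. ¬((p3 ∧ p1) → □◇(p3 ∧ p1)), u   [∧-rule on 1]
3. p1 → p3, u   [∧-rule on 1]
4. p3 ∧ p1, u   [¬→-rule on 2]
5. ¬□◇(p3 ∧ p1), u   [¬→-rule on 2]
6. p3, u   [∧-rule on 4]
7. p1, u   [∧-rule on 4]
8. ¬◇(p3 ∧ p1), v   [¬□-rule on 5: fresh world v, uRv]
9. ¬(p3 ∧ p1), v   [¬◇-rule on 8 via vRv]
10. ¬p1, v   [¬∧-rule on 9 (branches; this branch)]
Accessibility: uRu, uRv, vRv
Complete open branch: satisfiable in S4, hence also in K, T (this S4-model is also a K-model and a T-model).

K, T, S4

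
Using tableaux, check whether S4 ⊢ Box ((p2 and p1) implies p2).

Tableau for the negation not Box ((p2 and p1) implies p2):
1. not Box ((p2 and p1) implies p2), 0
2. not ((p2 and p1) implies p2), 1
3. p2 and p1, 1
4. not p2, 1
5. p2, 1
6. p1, 1
Accessibility: 0R0, 0R1, 1R1
Branch closes: p2 and not p2 both at 1.
Every branch of the negation's tableau closes; the branch above is one of them.

Valid in S4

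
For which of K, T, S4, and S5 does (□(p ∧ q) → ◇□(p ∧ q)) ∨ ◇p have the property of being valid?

T-tableau for the negation ¬((□(p ∧ q) → ◇□(p ∧ q)) ∨ ◇p):
1. ¬((□(p ∧ q) → ◇□(p ∧ q)) ∨ ◇p), 0
2. ¬(□(p ∧ q) → ◇□(p ∧ q)), 0
3. ¬◇p, 0
4. □(p ∧ q), 0
5. ¬◇□(p ∧ q), 0
6. ¬p, 0
7. p ∧ q, 0
8. p, 0
9. q, 0
Accessibility: 0R0
Branch closes: p and ¬p both at 0.
Every branch closes (one shown): valid in T, hence also in S4, S5 (every theorem of T is a theorem of S4 and S5).
K-tableau for the negation ¬((□(p ∧ q) → ◇□(p ∧ q)) ∨ ◇p):
1. ¬((□(p ∧ q) → ◇□(p ∧ q)) ∨ ◇p), 0
2. ¬(□(p ∧ q) → ◇□(p ∧ q)), 0
3. ¬◇p, 0
4. □(p ∧ q), 0
5. ¬◇□(p ∧ q), 0
Complete open branch: countermodel on a K-frame, so not valid in K.

T, S4, S5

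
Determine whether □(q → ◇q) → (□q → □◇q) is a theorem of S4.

Yes, valid

Tableau for the negation ¬(□(q → ◇q) → (□q → □◇q)):
1. ¬(□(q → ◇q) → (□q → □◇q)), 0
2. □(q → ◇q), 0
3. ¬(□q → □◇q), 0
4. □q, 0
5. ¬□◇q, 0
6. q → ◇q, 0
7. q, 0
8. ◇q, 0
9. ¬◇q, 1
10. q → ◇q, 1
11. q, 1
12. ¬q, 1
Accessibility: 0R0, 0R1, 1R1
Branch closes: q and ¬q both at 1.
All branches of the negation close; one closing branch shown above.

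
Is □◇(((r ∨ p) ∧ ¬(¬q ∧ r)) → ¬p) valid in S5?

Tableau for the negation ¬□◇(((r ∨ p) ∧ ¬(¬q ∧ r)) → ¬p):
1. ¬□◇(((r ∨ p) ∧ ¬(¬q ∧ r)) → ¬p), 0
2. ¬◇(((r ∨ p) ∧ ¬(¬q ∧ r)) → ¬p), 1
3. ¬(((r ∨ p) ∧ ¬(¬q ∧ r)) → ¬p), 0
4. (r ∨ p) ∧ ¬(¬q ∧ r), 0
5. p, 0
6. r ∨ p, 0
7. ¬(¬q ∧ r), 0
8. ¬(((r ∨ p) ∧ ¬(¬q ∧ r)) → ¬p), 1
9. (r ∨ p) ∧ ¬(¬q ∧ r), 1
10. p, 1
11. r ∨ p, 1
12. ¬(¬q ∧ r), 1
13. ¬r, 0
14. ¬r, 1
Accessibility: 0R0, 0R1, 1R0, 1R1
The negation has an open branch (countermodel exists).

Invalid (countermodel exists)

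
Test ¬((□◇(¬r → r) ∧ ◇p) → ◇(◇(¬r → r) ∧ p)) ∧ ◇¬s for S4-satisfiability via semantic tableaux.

Unsatisfiable

1. ¬((□◇(¬r → r) ∧ ◇p) → ◇(◇(¬r → r) ∧ p)) ∧ ◇¬s, w0
2. ¬((□◇(¬r → r) ∧ ◇p) → ◇(◇(¬r → r) ∧ p)), w0
3. ◇¬s, w0
4. □◇(¬r → r) ∧ ◇p, w0
5. ¬◇(◇(¬r → r) ∧ p), w0
6. □◇(¬r → r), w0
7. ◇p, w0
8. ¬(◇(¬r → r) ∧ p), w0
9. ◇(¬r → r), w0
10. ¬p, w0
11. ¬s, w1
12. ¬(◇(¬r → r) ∧ p), w1
13. ◇(¬r → r), w1
14. ¬p, w1
15. p, w2
16. ¬(◇(¬r → r) ∧ p), w2
17. ◇(¬r → r), w2
18. ¬◇(¬r → r), w2
19. ¬(¬r → r), w2
20. ¬r, w2
21. ¬r → r, w3
22. ¬(◇(¬r → r) ∧ p), w3
23. ◇(¬r → r), w3
24. r, w3
25. ¬p, w3
26. ¬r → r, w4
27. ¬(◇(¬r → r) ∧ p), w4
28. ◇(¬r → r), w4
29. r, w4
30. ¬p, w4
31. ¬r → r, w5
32. ¬(◇(¬r → r) ∧ p), w5
33. ◇(¬r → r), w5
34. ¬(¬r → r), w5
35. ¬r, w5
36. r, w5
Accessibility: w0Rw0, w0Rw1, w0Rw2, w0Rw3, w0Rw4, w0Rw5, w1Rw1, w1Rw4, w2Rw2, w2Rw5, w3Rw3, w4Rw4, w5Rw5
Branch closes: r and ¬r both at w5.
All branches of the tableau close; one closing branch shown above.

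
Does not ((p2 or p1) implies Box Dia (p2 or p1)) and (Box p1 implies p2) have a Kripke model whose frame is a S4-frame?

1. not ((p2 or p1) implies Box Dia (p2 or p1)) and (Box p1 implies p2), u
2. not ((p2 or p1) implies Box Dia (p2 or p1)), u
3. Box p1 implies p2, u
4. p2 or p1, u
5. not Box Dia (p2 or p1), u
6. p2, u
7. p1, u
8. not Dia (p2 or p1), v
9. not (p2 or p1), v
10. not p2, v
11. not p1, v
Accessibility: uRu, uRv, vRv

Satisfiable (open branch found)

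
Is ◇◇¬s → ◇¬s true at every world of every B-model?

No, not valid

Tableau for the negation ¬(◇◇¬s → ◇¬s):
1. ¬(◇◇¬s → ◇¬s), 0
2. ◇◇¬s, 0   [¬→-rule on 1]
3. ¬◇¬s, 0   [¬→-rule on 1]
4. s, 0   [¬◇-rule on 3 via 0R0]
5. ◇¬s, 1   [◇-rule on 2: fresh world 1, 0R1]
6. s, 1   [¬◇-rule on 3 via 0R1]
7. ¬s, 2   [◇-rule on 5: fresh world 2, 1R2]
Accessibility: 0R0, 0R1, 1R0, 1R1, 1R2, 2R1, 2R2
The negation has an open branch (countermodel exists).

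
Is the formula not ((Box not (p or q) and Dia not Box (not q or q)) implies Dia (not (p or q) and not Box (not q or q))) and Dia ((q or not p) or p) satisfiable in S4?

1. not ((Box not (p or q) and Dia not Box (not q or q)) implies Dia (not (p or q) and not Box (not q or q))) and Dia ((q or not p) or p), 0
2. not ((Box not (p or q) and Dia not Box (not q or q)) implies Dia (not (p or q) and not Box (not q or q))), 0
3. Dia ((q or not p) or p), 0
4. Box not (p or q) and Dia not Box (not q or q), 0
5. not Dia (not (p or q) and not Box (not q or q)), 0
6. Box not (p or q), 0
7. Dia not Box (not q or q), 0
8. not (not (p or q) and not Box (not q or q)), 0
9. not (p or q), 0
10. not p, 0
11. not q, 0
12. Box (not q or q), 0
13. not q or q, 0
14. (q or not p) or p, 1
15. not (not (p or q) and not Box (not q or q)), 1
16. not (p or q), 1
17. not p, 1
18. not q, 1
19. not q or q, 1
20. q or not p, 1
21. Box (not q or q), 1
22. not Box (not q or q), 2
23. not (not (p or q) and not Box (not q or q)), 2
24. not (p or q), 2
25. not p, 2
26. not q, 2
27. not q or q, 2
28. Box (not q or q), 2
29. not (not q or q), 3
30. q, 3
31. not q, 3
Accessibility: 0R0, 0R1, 0R2, 0R3, 1R1, 2R2, 2R3, 3R3
Branch closes: q and not q both at 3.
All branches of the tableau close; one closing branch shown above.

No, unsatisfiable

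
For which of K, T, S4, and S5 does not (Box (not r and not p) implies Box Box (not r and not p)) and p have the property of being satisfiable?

K

K-tableau for the formula:
1. not (Box (not r and not p) implies Box Box (not r and not p)) and p, w0
2. not (Box (not r and not p) implies Box Box (not r and not p)), w0
3. p, w0
4. Box (not r and not p), w0
5. not Box Box (not r and not p), w0
6. not Box (not r and not p), w1
7. not r and not p, w1
8. not r, w1
9. not p, w1
10. not (not r and not p), w2
11. p, w2
Accessibility: w0Rw1, w1Rw2
Complete open branch: satisfiable in K.
T-tableau for the formula:
1. not (Box (not r and not p) implies Box Box (not r and not p)) and p, w0
2. not (Box (not r and not p) implies Box Box (not r and not p)), w0
3. p, w0
4. Box (not r and not p), w0
5. not Box Box (not r and not p), w0
6. not r and not p, w0
7. not r, w0
8. not p, w0
Accessibility: w0Rw0
Branch closes: p and not p both at w0.
Every branch closes (one shown): unsatisfiable in T, hence also in S4, S5 (every S4/S5-frame is a T-frame).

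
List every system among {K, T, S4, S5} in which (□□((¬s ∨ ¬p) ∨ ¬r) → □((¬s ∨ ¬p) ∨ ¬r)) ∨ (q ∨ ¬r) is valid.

T, S4, S5

T-tableau for the negation ¬((□□((¬s ∨ ¬p) ∨ ¬r) → □((¬s ∨ ¬p) ∨ ¬r)) ∨ (q ∨ ¬r)):
1. ¬((□□((¬s ∨ ¬p) ∨ ¬r) → □((¬s ∨ ¬p) ∨ ¬r)) ∨ (q ∨ ¬r)), w0
2. ¬(□□((¬s ∨ ¬p) ∨ ¬r) → □((¬s ∨ ¬p) ∨ ¬r)), w0
3. ¬(q ∨ ¬r), w0
4. □□((¬s ∨ ¬p) ∨ ¬r), w0
5. ¬□((¬s ∨ ¬p) ∨ ¬r), w0
6. ¬q, w0
7. r, w0
8. □((¬s ∨ ¬p) ∨ ¬r), w0
9. (¬s ∨ ¬p) ∨ ¬r, w0
10. ¬s ∨ ¬p, w0
11. ¬p, w0
12. ¬((¬s ∨ ¬p) ∨ ¬r), w1
13. ¬(¬s ∨ ¬p), w1
14. r, w1
15. s, w1
16. p, w1
17. □((¬s ∨ ¬p) ∨ ¬r), w1
18. (¬s ∨ ¬p) ∨ ¬r, w1
19. ¬s ∨ ¬p, w1
20. ¬p, w1
Accessibility: w0Rw0, w0Rw1, w1Rw1
Branch closes: p and ¬p both at w1.
Every branch closes (one shown): valid in T, hence also in S4, S5 (every theorem of T is a theorem of S4 and S5).
K-tableau for the negation ¬((□□((¬s ∨ ¬p) ∨ ¬r) → □((¬s ∨ ¬p) ∨ ¬r)) ∨ (q ∨ ¬r)):
1. ¬((□□((¬s ∨ ¬p) ∨ ¬r) → □((¬s ∨ ¬p) ∨ ¬r)) ∨ (q ∨ ¬r)), w0
2. ¬(□□((¬s ∨ ¬p) ∨ ¬r) → □((¬s ∨ ¬p) ∨ ¬r)), w0
3. ¬(q ∨ ¬r), w0
4. □□((¬s ∨ ¬p) ∨ ¬r), w0
5. ¬□((¬s ∨ ¬p) ∨ ¬r), w0
6. ¬q, w0
7. r, w0
8. ¬((¬s ∨ ¬p) ∨ ¬r), w1
9. ¬(¬s ∨ ¬p), w1
10. r, w1
11. s, w1
12. p, w1
13. □((¬s ∨ ¬p) ∨ ¬r), w1
Accessibility: w0Rw1
Complete open branch: countermodel on a K-frame, so not valid in K.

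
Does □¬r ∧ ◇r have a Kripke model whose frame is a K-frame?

1. □¬r ∧ ◇r, w0
2. □¬r, w0
3. ◇r, w0
4. r, w1
5. ¬r, w1
Accessibility: w0Rw1
Branch closes: r and ¬r both at w1.
Every branch closes; the branch above is one of them.

Unsatisfiable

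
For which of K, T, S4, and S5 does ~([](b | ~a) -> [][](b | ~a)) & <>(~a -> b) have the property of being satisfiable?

K, T

T-tableau for the formula:
1. ~([](b | ~a) -> [][](b | ~a)) & <>(~a -> b), 0
2. ~([](b | ~a) -> [][](b | ~a)), 0
3. <>(~a -> b), 0
4. [](b | ~a), 0
5. ~[][](b | ~a), 0
6. b | ~a, 0
7. ~a, 0
8. ~a -> b, 1
9. b | ~a, 1
10. b, 1
11. ~a, 1
12. ~[](b | ~a), 2
13. b | ~a, 2
14. ~a, 2
15. ~(b | ~a), 3
16. ~b, 3
17. a, 3
Accessibility: 0R0, 0R1, 0R2, 1R1, 2R2, 2R3, 3R3
Complete open branch: satisfiable in T, hence also in K (this T-model is also a K-model).
S4-tableau for the formula:
1. ~([](b | ~a) -> [][](b | ~a)) & <>(~a -> b), 0
2. ~([](b | ~a) -> [][](b | ~a)), 0
3. <>(~a -> b), 0
4. [](b | ~a), 0
5. ~[][](b | ~a), 0
6. b | ~a, 0
7. ~a, 0
8. ~a -> b, 1
9. b | ~a, 1
10. b, 1
11. ~a, 1
12. ~[](b | ~a), 2
13. b | ~a, 2
14. ~a, 2
15. ~(b | ~a), 3
16. ~b, 3
17. a, 3
18. b | ~a, 3
19. ~a, 3
Accessibility: 0R0, 0R1, 0R2, 0R3, 1R1, 2R2, 2R3, 3R3
Branch closes: a and ~a both at 3.
Every branch closes (one shown): unsatisfiable in S4, hence also in S5 (every S5-frame is an S4-frame).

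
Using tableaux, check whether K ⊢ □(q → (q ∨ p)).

Tableau for the negation ¬□(q → (q ∨ p)):
1. ¬□(q → (q ∨ p)), u
2. ¬(q → (q ∨ p)), v   [¬□-rule on 1: fresh world v, uRv]
3. q, v   [¬→-rule on 2]
4. ¬(q ∨ p), v   [¬→-rule on 2]
5. ¬q, v   [¬∨-rule on 4]
6. ¬p, v   [¬∨-rule on 4]
Accessibility: uRv
Branch closes: q and ¬q both at v.
Every branch of the negation's tableau closes; the branch above is one of them.

Yes, valid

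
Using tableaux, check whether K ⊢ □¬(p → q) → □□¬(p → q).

No, not valid

Tableau for the negation ¬(□¬(p → q) → □□¬(p → q)):
1. ¬(□¬(p → q) → □□¬(p → q)), u
2. □¬(p → q), u
3. ¬□□¬(p → q), u
4. ¬□¬(p → q), v
5. ¬(p → q), v
6. p, v
7. ¬q, v
8. p → q, w
9. q, w
Accessibility: uRv, vRw
The negation has an open branch (countermodel exists).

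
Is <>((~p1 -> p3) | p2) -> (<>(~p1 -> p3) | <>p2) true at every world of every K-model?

Tableau for the negation ~(<>((~p1 -> p3) | p2) -> (<>(~p1 -> p3) | <>p2)):
1. ~(<>((~p1 -> p3) | p2) -> (<>(~p1 -> p3) | <>p2)), 0
2. <>((~p1 -> p3) | p2), 0
3. ~(<>(~p1 -> p3) | <>p2), 0
4. ~<>(~p1 -> p3), 0
5. ~<>p2, 0
6. (~p1 -> p3) | p2, 1
7. ~(~p1 -> p3), 1
8. ~p1, 1
9. ~p3, 1
10. ~p2, 1
11. ~p1 -> p3, 1
12. p3, 1
Accessibility: 0R1
Branch closes: p3 and ~p3 both at 1.
Every branch of the negation's tableau closes; the branch above is one of them.

Valid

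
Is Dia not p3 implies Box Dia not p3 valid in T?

No, not valid

Tableau for the negation not (Dia not p3 implies Box Dia not p3):
1. not (Dia not p3 implies Box Dia not p3), w0
2. Dia not p3, w0
3. not Box Dia not p3, w0
4. not p3, w1
5. not Dia not p3, w2
6. p3, w2
Accessibility: w0Rw0, w0Rw1, w0Rw2, w1Rw1, w2Rw2
The negation has an open branch (countermodel exists).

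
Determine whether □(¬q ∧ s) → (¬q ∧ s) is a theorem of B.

Tableau for the negation ¬(□(¬q ∧ s) → (¬q ∧ s)):
1. ¬(□(¬q ∧ s) → (¬q ∧ s)), 0
2. □(¬q ∧ s), 0
3. ¬(¬q ∧ s), 0
4. ¬q ∧ s, 0
5. ¬q, 0
6. s, 0
7. ¬s, 0
Accessibility: 0R0
Branch closes: s and ¬s both at 0.
All branches of the negation close; one closing branch shown above.

Valid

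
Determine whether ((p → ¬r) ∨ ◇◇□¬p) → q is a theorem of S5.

No, not valid

Tableau for the negation ¬(((p → ¬r) ∨ ◇◇□¬p) → q):
1. ¬(((p → ¬r) ∨ ◇◇□¬p) → q), w0
2. (p → ¬r) ∨ ◇◇□¬p, w0   [¬→-rule on 1]
3. ¬q, w0   [¬→-rule on 1]
4. ◇◇□¬p, w0   [∨-rule on 2 (branches; this branch)]
5. ◇□¬p, w1   [◇-rule on 4: fresh world w1, w0Rw1]
6. □¬p, w2   [◇-rule on 5: fresh world w2, w1Rw2]
7. ¬p, w0   [□-rule on 6 via w2Rw0]
8. ¬p, w1   [□-rule on 6 via w2Rw1]
9. ¬p, w2   [□-rule on 6 via w2Rw2]
Accessibility: w0Rw0, w0Rw1, w0Rw2, w1Rw0, w1Rw1, w1Rw2, w2Rw0, w2Rw1, w2Rw2
The negation has an open branch (countermodel exists).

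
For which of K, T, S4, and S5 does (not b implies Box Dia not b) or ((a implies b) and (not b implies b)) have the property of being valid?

S4-tableau for the negation not ((not b implies Box Dia not b) or ((a implies b) and (not b implies b))):
1. not ((not b implies Box Dia not b) or ((a implies b) and (not b implies b))), 0
2. not (not b implies Box Dia not b), 0
3. not ((a implies b) and (not b implies b)), 0
4. not b, 0
5. not Box Dia not b, 0
6. not (not b implies b), 0
7. not Dia not b, 1
8. b, 1
Accessibility: 0R0, 0R1, 1R1
Complete open branch: countermodel on an S4-frame, so not valid in S4, nor in K, T (the same frame is also a K-frame and a T-frame).
S5-tableau for the negation not ((not b implies Box Dia not b) or ((a implies b) and (not b implies b))):
1. not ((not b implies Box Dia not b) or ((a implies b) and (not b implies b))), 0
2. not (not b implies Box Dia not b), 0
3. not ((a implies b) and (not b implies b)), 0
4. not b, 0
5. not Box Dia not b, 0
6. not (not b implies b), 0
7. not Dia not b, 1
8. b, 0
Accessibility: 0R0, 0R1, 1R0, 1R1
Branch closes: b and not b both at 0.
Every branch closes (one shown): valid in S5.

S5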